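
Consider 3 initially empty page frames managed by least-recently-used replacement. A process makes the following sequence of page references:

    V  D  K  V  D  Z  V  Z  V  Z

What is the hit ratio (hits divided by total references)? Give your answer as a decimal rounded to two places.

V -> fault, frames {V}
D -> fault, frames {V,D}
K -> fault, frames {V,D,K}
V -> hit
D -> hit
Z -> fault, evict K, frames {V,D,Z}
V -> hit
Z -> hit
V -> hit
Z -> hit
Hits: 6 of 10 references → 6/10 = 0.6000.

0.60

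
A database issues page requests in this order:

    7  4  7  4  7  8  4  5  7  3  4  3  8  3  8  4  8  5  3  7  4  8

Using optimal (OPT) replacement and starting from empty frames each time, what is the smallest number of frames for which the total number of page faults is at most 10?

f=1: 22 faults
f=2: 12 faults
f=3: 9 faults
f=4: 6 faults
f=5: 5 faults
Smallest f with faults ≤ 10 is 3.

3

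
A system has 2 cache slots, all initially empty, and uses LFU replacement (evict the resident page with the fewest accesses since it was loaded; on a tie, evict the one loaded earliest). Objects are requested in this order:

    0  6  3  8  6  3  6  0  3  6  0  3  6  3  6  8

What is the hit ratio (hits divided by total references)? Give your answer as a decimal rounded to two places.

0 -> fault, frames [0]
6 -> fault, frames [0, 6]
3 -> fault, evict 0, frames [6, 3]
8 -> fault, evict 6, frames [3, 8]
6 -> fault, evict 3, frames [8, 6]
3 -> fault, evict 8, frames [6, 3]
6 -> hit
0 -> fault, evict 3, frames [6, 0]
3 -> fault, evict 0, frames [6, 3]
6 -> hit
0 -> fault, evict 3, frames [6, 0]
3 -> fault, evict 0, frames [6, 3]
6 -> hit
3 -> hit
6 -> hit
8 -> fault, evict 3, frames [6, 8]
Hits: 5 of 16 references → 5/16 = 0.3125.

0.31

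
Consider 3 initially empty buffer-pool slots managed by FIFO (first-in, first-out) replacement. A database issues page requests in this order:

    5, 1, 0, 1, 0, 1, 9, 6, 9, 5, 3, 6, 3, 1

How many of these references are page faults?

5 → miss, frames {5}
1 → miss, frames {5,1}
0 → miss, frames {5,1,0}
1 → hit
0 → hit
1 → hit
9 → miss, evict 5, frames {1,0,9}
6 → miss, evict 1, frames {0,9,6}
9 → hit
5 → miss, evict 0, frames {9,6,5}
3 → miss, evict 9, frames {6,5,3}
6 → hit
3 → hit
1 → miss, evict 6, frames {5,3,1}
Page faults: 8.

8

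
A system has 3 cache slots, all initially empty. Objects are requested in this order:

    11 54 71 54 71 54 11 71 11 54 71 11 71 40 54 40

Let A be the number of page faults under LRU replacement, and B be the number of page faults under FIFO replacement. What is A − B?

1

Under LRU: F F F . . . . . . . . . . F F . → 5 faults.
Under FIFO: F F F . . . . . . . . . . F . . → 4 faults.
A − B = 5 − 4 = 1.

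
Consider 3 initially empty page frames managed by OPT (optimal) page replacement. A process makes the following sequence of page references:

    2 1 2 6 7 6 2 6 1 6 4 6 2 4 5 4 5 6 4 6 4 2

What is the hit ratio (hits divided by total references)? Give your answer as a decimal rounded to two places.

0.64

2 -> fault, frames (2)
1 -> fault, frames (2 1)
2 -> hit
6 -> fault, frames (2 1 6)
7 -> fault, evict 1, frames (2 6 7)
6 -> hit
2 -> hit
6 -> hit
1 -> fault, evict 7, frames (2 6 1)
6 -> hit
4 -> fault, evict 1, frames (2 6 4)
6 -> hit
2 -> hit
4 -> hit
5 -> fault, evict 2, frames (6 4 5)
4 -> hit
5 -> hit
6 -> hit
4 -> hit
6 -> hit
4 -> hit
2 -> fault, evict 5, frames (6 4 2)
Hits: 14 of 22 references → 14/22 = 0.6364.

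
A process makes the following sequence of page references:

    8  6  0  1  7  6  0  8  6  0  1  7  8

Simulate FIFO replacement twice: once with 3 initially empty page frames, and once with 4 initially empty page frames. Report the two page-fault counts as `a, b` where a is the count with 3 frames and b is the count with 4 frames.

3 frames: F F F F F F F F . . F F . → 10 faults.
4 frames: F F F F F . . F F F F F F → 11 faults.
11 > 10: adding a frame increased faults — Belady's anomaly.

10, 11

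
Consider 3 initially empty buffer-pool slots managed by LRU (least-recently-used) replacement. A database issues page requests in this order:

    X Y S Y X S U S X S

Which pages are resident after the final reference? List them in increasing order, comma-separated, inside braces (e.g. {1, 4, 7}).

X: miss, frames (X)
Y: miss, frames (X Y)
S: miss, frames (X Y S)
Y: hit
X: hit
S: hit
U: miss, evict Y, frames (X S U)
S: hit
X: hit
S: hit

{S, U, X}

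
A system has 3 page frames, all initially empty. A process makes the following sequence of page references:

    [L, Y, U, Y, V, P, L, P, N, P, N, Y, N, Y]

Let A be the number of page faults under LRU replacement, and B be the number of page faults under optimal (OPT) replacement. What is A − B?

2

Under LRU: F F F . F F F . F . . F . . → 8 faults.
Under OPT: F F F . F F . . F . . . . . → 6 faults.
A − B = 8 − 6 = 2.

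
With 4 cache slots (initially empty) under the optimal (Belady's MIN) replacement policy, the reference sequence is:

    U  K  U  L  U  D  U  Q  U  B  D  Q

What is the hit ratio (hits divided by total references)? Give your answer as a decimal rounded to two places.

0.50

U: miss, frames (U)
K: miss, frames (U K)
U: hit
L: miss, frames (U K L)
U: hit
D: miss, frames (U K L D)
U: hit
Q: miss, evict L, frames (U K D Q)
U: hit
B: miss, evict K, frames (U D Q B)
D: hit
Q: hit
Hits: 6 of 12 references → 6/12 = 0.5000.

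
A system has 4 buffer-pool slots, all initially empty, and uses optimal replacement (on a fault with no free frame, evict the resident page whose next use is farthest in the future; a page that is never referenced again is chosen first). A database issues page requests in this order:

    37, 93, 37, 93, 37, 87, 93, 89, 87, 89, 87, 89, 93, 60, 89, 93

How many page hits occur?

11

37: miss, frames {37}
93: miss, frames {37,93}
37: hit
93: hit
37: hit
87: miss, frames {37,93,87}
93: hit
89: miss, frames {37,93,87,89}
87: hit
89: hit
87: hit
89: hit
93: hit
60: miss, evict 87, frames {37,93,89,60}
89: hit
93: hit
Hits: 11.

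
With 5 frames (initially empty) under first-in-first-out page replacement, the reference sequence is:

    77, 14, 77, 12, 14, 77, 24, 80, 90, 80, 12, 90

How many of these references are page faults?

77 → miss, frames [77]
14 → miss, frames [77, 14]
77 → hit
12 → miss, frames [77, 14, 12]
14 → hit
77 → hit
24 → miss, frames [77, 14, 12, 24]
80 → miss, frames [77, 14, 12, 24, 80]
90 → miss, evict 77, frames [14, 12, 24, 80, 90]
80 → hit
12 → hit
90 → hit
Page faults: 6.

6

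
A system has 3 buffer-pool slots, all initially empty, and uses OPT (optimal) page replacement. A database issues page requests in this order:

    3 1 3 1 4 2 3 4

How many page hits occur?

3: miss, frames (3)
1: miss, frames (3 1)
3: hit
1: hit
4: miss, frames (3 1 4)
2: miss, evict 1, frames (3 4 2)
3: hit
4: hit
Hits: 4.

4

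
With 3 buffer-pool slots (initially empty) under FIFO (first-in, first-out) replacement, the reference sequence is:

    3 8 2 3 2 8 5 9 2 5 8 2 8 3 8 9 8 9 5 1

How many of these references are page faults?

3: miss, frames (3)
8: miss, frames (3 8)
2: miss, frames (3 8 2)
3: hit
2: hit
8: hit
5: miss, evict 3, frames (8 2 5)
9: miss, evict 8, frames (2 5 9)
2: hit
5: hit
8: miss, evict 2, frames (5 9 8)
2: miss, evict 5, frames (9 8 2)
8: hit
3: miss, evict 9, frames (8 2 3)
8: hit
9: miss, evict 8, frames (2 3 9)
8: miss, evict 2, frames (3 9 8)
9: hit
5: miss, evict 3, frames (9 8 5)
1: miss, evict 9, frames (8 5 1)
Page faults: 12.

12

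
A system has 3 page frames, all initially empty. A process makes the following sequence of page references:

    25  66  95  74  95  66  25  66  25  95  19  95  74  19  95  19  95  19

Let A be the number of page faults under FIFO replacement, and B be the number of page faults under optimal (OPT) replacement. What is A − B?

2

Under FIFO: F F F F . . F F . F F . F . . . . . → 9 faults.
Under OPT: F F F F . . F . . . F . F . . . . . → 7 faults.
A − B = 9 − 7 = 2.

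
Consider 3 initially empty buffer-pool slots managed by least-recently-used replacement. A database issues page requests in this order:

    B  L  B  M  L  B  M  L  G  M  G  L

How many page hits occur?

B → fault, frames {B}
L → fault, frames {B,L}
B → hit
M → fault, frames {L,B,M}
L → hit
B → hit
M → hit
L → hit
G → fault, evict B, frames {M,L,G}
M → hit
G → hit
L → hit
Hits: 8.

8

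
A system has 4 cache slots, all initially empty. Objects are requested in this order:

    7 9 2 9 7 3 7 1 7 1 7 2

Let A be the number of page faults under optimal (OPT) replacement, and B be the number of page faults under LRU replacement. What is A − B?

Under OPT: F F F . . F . F . . . . → 5 faults.
Under LRU: F F F . . F . F . . . F → 6 faults.
A − B = 5 − 6 = -1.

-1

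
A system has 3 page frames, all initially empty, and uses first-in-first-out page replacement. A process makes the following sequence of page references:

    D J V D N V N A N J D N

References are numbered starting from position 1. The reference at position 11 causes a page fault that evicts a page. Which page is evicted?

pos 1: D -> fault, frames {D}
pos 2: J -> fault, frames {D,J}
pos 3: V -> fault, frames {D,J,V}
pos 4: D -> hit
pos 5: N -> fault, evict D, frames {J,V,N}
pos 6: V -> hit
pos 7: N -> hit
pos 8: A -> fault, evict J, frames {V,N,A}
pos 9: N -> hit
pos 10: J -> fault, evict V, frames {N,A,J}
pos 11: D -> fault, evict N, frames {A,J,D}
At position 11, page N is evicted.

N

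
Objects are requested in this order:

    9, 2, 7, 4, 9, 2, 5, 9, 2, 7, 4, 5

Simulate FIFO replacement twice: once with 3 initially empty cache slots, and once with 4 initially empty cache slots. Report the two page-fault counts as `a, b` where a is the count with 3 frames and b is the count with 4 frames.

9, 10

3 frames: F F F F F F F . . F F . → 9 faults.
4 frames: F F F F . . F F F F F F → 10 faults.
10 > 9: adding a frame increased faults — Belady's anomaly.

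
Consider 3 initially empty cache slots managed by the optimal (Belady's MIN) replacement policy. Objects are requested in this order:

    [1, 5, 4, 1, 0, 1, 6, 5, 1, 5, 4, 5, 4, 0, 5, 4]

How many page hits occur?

1: fault, frames {1}
5: fault, frames {1,5}
4: fault, frames {1,5,4}
1: hit
0: fault, evict 4, frames {1,5,0}
1: hit
6: fault, evict 0, frames {1,5,6}
5: hit
1: hit
5: hit
4: fault, evict 6, frames {1,5,4}
5: hit
4: hit
0: fault, evict 1, frames {5,4,0}
5: hit
4: hit
Hits: 9.

9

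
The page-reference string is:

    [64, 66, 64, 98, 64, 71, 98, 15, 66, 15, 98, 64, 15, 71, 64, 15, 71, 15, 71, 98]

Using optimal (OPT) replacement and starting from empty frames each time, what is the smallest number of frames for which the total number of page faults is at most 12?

f=1: 20 faults
f=2: 11 faults
f=3: 8 faults
f=4: 6 faults
f=5: 5 faults
Smallest f with faults ≤ 12 is 2.

2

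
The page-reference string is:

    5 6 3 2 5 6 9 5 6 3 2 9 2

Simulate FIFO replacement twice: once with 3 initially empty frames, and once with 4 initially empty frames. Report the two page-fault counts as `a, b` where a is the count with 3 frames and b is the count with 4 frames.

9, 10

3 frames: F F F F F F F . . F F . . → 9 faults.
4 frames: F F F F . . F F F F F F . → 10 faults.
10 > 9: adding a frame increased faults — Belady's anomaly.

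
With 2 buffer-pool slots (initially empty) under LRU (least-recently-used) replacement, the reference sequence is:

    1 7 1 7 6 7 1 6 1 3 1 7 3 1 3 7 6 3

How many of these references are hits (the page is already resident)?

6

1 -> fault, frames [1]
7 -> fault, frames [1, 7]
1 -> hit
7 -> hit
6 -> fault, evict 1, frames [7, 6]
7 -> hit
1 -> fault, evict 6, frames [7, 1]
6 -> fault, evict 7, frames [1, 6]
1 -> hit
3 -> fault, evict 6, frames [1, 3]
1 -> hit
7 -> fault, evict 3, frames [1, 7]
3 -> fault, evict 1, frames [7, 3]
1 -> fault, evict 7, frames [3, 1]
3 -> hit
7 -> fault, evict 1, frames [3, 7]
6 -> fault, evict 3, frames [7, 6]
3 -> fault, evict 7, frames [6, 3]
Hits: 6.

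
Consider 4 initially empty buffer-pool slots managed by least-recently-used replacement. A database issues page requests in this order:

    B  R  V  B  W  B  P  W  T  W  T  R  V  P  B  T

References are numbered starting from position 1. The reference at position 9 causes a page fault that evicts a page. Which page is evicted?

pos 1: B -> fault, frames {B}
pos 2: R -> fault, frames {B,R}
pos 3: V -> fault, frames {B,R,V}
pos 4: B -> hit
pos 5: W -> fault, frames {R,V,B,W}
pos 6: B -> hit
pos 7: P -> fault, evict R, frames {V,W,B,P}
pos 8: W -> hit
pos 9: T -> fault, evict V, frames {B,P,W,T}
At position 9, page V is evicted.

V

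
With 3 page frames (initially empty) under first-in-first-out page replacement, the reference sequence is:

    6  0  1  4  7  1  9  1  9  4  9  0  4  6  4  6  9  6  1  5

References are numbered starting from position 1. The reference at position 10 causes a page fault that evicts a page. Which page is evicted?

7

pos 1: 6 → fault, frames [6]
pos 2: 0 → fault, frames [6, 0]
pos 3: 1 → fault, frames [6, 0, 1]
pos 4: 4 → fault, evict 6, frames [0, 1, 4]
pos 5: 7 → fault, evict 0, frames [1, 4, 7]
pos 6: 1 → hit
pos 7: 9 → fault, evict 1, frames [4, 7, 9]
pos 8: 1 → fault, evict 4, frames [7, 9, 1]
pos 9: 9 → hit
pos 10: 4 → fault, evict 7, frames [9, 1, 4]
At position 10, page 7 is evicted.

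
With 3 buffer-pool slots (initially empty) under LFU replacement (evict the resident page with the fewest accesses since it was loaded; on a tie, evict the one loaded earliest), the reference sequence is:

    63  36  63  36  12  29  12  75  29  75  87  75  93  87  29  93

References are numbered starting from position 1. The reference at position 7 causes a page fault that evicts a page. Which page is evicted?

29

pos 1: 63 -> fault, frames [63]
pos 2: 36 -> fault, frames [63, 36]
pos 3: 63 -> hit
pos 4: 36 -> hit
pos 5: 12 -> fault, frames [63, 36, 12]
pos 6: 29 -> fault, evict 12, frames [63, 36, 29]
pos 7: 12 -> fault, evict 29, frames [63, 36, 12]
At position 7, page 29 is evicted.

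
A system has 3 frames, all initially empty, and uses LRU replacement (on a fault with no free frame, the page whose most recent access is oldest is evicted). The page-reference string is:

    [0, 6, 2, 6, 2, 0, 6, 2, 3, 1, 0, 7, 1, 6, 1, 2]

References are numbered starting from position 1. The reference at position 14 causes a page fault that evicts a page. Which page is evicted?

0

pos 1: 0 → miss, frames [0]
pos 2: 6 → miss, frames [0, 6]
pos 3: 2 → miss, frames [0, 6, 2]
pos 4: 6 → hit
pos 5: 2 → hit
pos 6: 0 → hit
pos 7: 6 → hit
pos 8: 2 → hit
pos 9: 3 → miss, evict 0, frames [6, 2, 3]
pos 10: 1 → miss, evict 6, frames [2, 3, 1]
pos 11: 0 → miss, evict 2, frames [3, 1, 0]
pos 12: 7 → miss, evict 3, frames [1, 0, 7]
pos 13: 1 → hit
pos 14: 6 → miss, evict 0, frames [7, 1, 6]
At position 14, page 0 is evicted.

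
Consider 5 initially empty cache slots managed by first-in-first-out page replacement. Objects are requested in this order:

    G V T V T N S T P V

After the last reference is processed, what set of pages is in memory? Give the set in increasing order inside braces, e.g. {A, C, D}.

G: fault, frames {G}
V: fault, frames {G,V}
T: fault, frames {G,V,T}
V: hit
T: hit
N: fault, frames {G,V,T,N}
S: fault, frames {G,V,T,N,S}
T: hit
P: fault, evict G, frames {V,T,N,S,P}
V: hit

{N, P, S, T, V}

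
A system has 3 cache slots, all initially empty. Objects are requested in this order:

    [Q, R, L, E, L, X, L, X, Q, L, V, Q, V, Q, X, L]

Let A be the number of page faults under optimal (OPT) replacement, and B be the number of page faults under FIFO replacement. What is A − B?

-2

Under OPT: F F F F . F . . . . F . . . . F → 7 faults.
Under FIFO: F F F F . F . . F F F . . . F . → 9 faults.
A − B = 7 − 9 = -2.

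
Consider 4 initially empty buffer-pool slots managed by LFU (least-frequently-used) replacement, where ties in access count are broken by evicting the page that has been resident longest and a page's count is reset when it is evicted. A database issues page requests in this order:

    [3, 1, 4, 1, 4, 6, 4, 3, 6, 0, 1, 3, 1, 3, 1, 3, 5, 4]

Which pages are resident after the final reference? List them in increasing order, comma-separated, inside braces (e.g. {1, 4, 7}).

3 -> miss, frames (3)
1 -> miss, frames (3 1)
4 -> miss, frames (3 1 4)
1 -> hit
4 -> hit
6 -> miss, frames (3 1 4 6)
4 -> hit
3 -> hit
6 -> hit
0 -> miss, evict 3, frames (1 4 6 0)
1 -> hit
3 -> miss, evict 0, frames (1 4 6 3)
1 -> hit
3 -> hit
1 -> hit
3 -> hit
5 -> miss, evict 6, frames (1 4 3 5)
4 -> hit

{1, 3, 4, 5}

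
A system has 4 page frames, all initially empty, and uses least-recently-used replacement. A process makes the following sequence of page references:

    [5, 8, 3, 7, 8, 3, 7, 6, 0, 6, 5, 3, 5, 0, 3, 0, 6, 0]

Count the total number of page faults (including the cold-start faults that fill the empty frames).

8

5 -> miss, frames (5)
8 -> miss, frames (5 8)
3 -> miss, frames (5 8 3)
7 -> miss, frames (5 8 3 7)
8 -> hit
3 -> hit
7 -> hit
6 -> miss, evict 5, frames (8 3 7 6)
0 -> miss, evict 8, frames (3 7 6 0)
6 -> hit
5 -> miss, evict 3, frames (7 0 6 5)
3 -> miss, evict 7, frames (0 6 5 3)
5 -> hit
0 -> hit
3 -> hit
0 -> hit
6 -> hit
0 -> hit
Page faults: 8.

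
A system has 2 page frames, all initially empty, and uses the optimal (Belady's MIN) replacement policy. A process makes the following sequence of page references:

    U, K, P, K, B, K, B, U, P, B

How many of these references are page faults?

6

U: fault, frames {U}
K: fault, frames {U,K}
P: fault, evict U, frames {K,P}
K: hit
B: fault, evict P, frames {K,B}
K: hit
B: hit
U: fault, evict K, frames {B,U}
P: fault, evict U, frames {B,P}
B: hit
Page faults: 6.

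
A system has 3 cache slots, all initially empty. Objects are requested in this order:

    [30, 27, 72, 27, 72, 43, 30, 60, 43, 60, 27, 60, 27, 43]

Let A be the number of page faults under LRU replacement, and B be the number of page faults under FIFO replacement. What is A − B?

-1

Under LRU: F F F . . F F F . . F . . . → 7 faults.
Under FIFO: F F F . . F F F . . F . . F → 8 faults.
A − B = 7 − 8 = -1.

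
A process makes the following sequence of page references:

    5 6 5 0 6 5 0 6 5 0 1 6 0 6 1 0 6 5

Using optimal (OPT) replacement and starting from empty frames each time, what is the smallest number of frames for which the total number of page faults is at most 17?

f=1: 18 faults
f=2: 11 faults
f=3: 5 faults
f=4: 4 faults
Smallest f with faults ≤ 17 is 2.

2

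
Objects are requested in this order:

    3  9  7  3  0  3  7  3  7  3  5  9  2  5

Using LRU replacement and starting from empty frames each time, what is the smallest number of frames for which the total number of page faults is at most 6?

5

f=1: 14 faults
f=2: 10 faults
f=3: 7 faults
f=4: 7 faults
f=5: 6 faults
f=6: 6 faults
Smallest f with faults ≤ 6 is 5.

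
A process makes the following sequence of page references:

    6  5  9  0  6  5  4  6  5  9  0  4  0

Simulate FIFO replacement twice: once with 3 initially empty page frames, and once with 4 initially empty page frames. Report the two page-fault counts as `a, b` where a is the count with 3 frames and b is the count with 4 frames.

3 frames: F F F F F F F . . F F . . → 9 faults.
4 frames: F F F F . . F F F F F F . → 10 faults.
10 > 9: adding a frame increased faults — Belady's anomaly.

9, 10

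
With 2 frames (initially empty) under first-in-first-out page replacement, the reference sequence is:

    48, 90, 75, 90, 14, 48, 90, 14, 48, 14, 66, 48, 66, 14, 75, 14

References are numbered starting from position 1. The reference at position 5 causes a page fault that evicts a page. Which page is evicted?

pos 1: 48: miss, frames [48]
pos 2: 90: miss, frames [48, 90]
pos 3: 75: miss, evict 48, frames [90, 75]
pos 4: 90: hit
pos 5: 14: miss, evict 90, frames [75, 14]
At position 5, page 90 is evicted.

90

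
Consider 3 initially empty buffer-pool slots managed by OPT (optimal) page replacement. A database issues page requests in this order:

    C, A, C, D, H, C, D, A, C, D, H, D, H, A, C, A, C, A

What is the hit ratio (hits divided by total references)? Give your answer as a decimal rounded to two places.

C: fault, frames (C)
A: fault, frames (C A)
C: hit
D: fault, frames (C A D)
H: fault, evict A, frames (C D H)
C: hit
D: hit
A: fault, evict H, frames (C D A)
C: hit
D: hit
H: fault, evict C, frames (D A H)
D: hit
H: hit
A: hit
C: fault, evict H, frames (D A C)
A: hit
C: hit
A: hit
Hits: 11 of 18 references → 11/18 = 0.6111.

0.61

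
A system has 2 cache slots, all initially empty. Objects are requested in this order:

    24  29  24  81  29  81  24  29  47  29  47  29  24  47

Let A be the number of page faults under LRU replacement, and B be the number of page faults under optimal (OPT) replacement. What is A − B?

Under LRU: F F . F F . F F F . . . F F → 9 faults.
Under OPT: F F . F . . F . F . . . F . → 6 faults.
A − B = 9 − 6 = 3.

3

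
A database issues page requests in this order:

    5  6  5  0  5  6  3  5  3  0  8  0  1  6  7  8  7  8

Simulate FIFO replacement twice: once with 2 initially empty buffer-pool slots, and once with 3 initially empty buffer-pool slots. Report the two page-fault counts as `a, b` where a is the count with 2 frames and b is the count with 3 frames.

2 frames: F F . F F F F F . F F . F F F F . . → 13 faults.
3 frames: F F . F . . F F . . F F F F F F . . → 11 faults.
11 < 13: adding a frame reduced faults, as is typical.

13, 11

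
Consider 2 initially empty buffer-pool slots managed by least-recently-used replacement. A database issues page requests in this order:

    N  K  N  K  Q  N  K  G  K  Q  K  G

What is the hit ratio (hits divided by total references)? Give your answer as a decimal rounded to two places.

0.33

N -> fault, frames (N)
K -> fault, frames (N K)
N -> hit
K -> hit
Q -> fault, evict N, frames (K Q)
N -> fault, evict K, frames (Q N)
K -> fault, evict Q, frames (N K)
G -> fault, evict N, frames (K G)
K -> hit
Q -> fault, evict G, frames (K Q)
K -> hit
G -> fault, evict Q, frames (K G)
Hits: 4 of 12 references → 4/12 = 0.3333.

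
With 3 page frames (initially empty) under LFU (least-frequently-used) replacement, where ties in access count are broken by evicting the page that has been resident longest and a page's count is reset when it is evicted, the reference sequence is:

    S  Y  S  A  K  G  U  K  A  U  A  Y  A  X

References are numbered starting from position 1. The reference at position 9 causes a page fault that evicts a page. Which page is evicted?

pos 1: S: miss, frames [S]
pos 2: Y: miss, frames [S, Y]
pos 3: S: hit
pos 4: A: miss, frames [S, Y, A]
pos 5: K: miss, evict Y, frames [S, A, K]
pos 6: G: miss, evict A, frames [S, K, G]
pos 7: U: miss, evict K, frames [S, G, U]
pos 8: K: miss, evict G, frames [S, U, K]
pos 9: A: miss, evict U, frames [S, K, A]
At position 9, page U is evicted.

U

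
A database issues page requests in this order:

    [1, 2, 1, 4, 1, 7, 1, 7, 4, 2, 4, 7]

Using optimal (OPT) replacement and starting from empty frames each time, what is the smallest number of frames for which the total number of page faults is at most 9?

2

f=1: 12 faults
f=2: 7 faults
f=3: 5 faults
f=4: 4 faults
Smallest f with faults ≤ 9 is 2.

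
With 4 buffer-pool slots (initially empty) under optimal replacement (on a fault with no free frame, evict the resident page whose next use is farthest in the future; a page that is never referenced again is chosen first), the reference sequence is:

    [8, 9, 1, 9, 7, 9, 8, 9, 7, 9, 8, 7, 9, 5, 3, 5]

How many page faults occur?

8: fault, frames (8)
9: fault, frames (8 9)
1: fault, frames (8 9 1)
9: hit
7: fault, frames (8 9 1 7)
9: hit
8: hit
9: hit
7: hit
9: hit
8: hit
7: hit
9: hit
5: fault, evict 7, frames (8 9 1 5)
3: fault, evict 1, frames (8 9 5 3)
5: hit
Page faults: 6.

6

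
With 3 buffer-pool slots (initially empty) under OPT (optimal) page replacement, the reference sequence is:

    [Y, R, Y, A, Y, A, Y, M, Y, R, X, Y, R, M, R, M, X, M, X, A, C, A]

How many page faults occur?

Y: fault, frames [Y]
R: fault, frames [Y, R]
Y: hit
A: fault, frames [Y, R, A]
Y: hit
A: hit
Y: hit
M: fault, evict A, frames [Y, R, M]
Y: hit
R: hit
X: fault, evict M, frames [Y, R, X]
Y: hit
R: hit
M: fault, evict Y, frames [R, X, M]
R: hit
M: hit
X: hit
M: hit
X: hit
A: fault, evict M, frames [R, X, A]
C: fault, evict X, frames [R, A, C]
A: hit
Page faults: 8.

8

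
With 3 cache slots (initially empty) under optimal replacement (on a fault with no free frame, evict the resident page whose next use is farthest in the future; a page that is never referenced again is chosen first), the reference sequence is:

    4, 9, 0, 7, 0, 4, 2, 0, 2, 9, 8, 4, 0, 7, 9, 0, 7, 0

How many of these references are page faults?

9

4: miss, frames (4)
9: miss, frames (4 9)
0: miss, frames (4 9 0)
7: miss, evict 9, frames (4 0 7)
0: hit
4: hit
2: miss, evict 7, frames (4 0 2)
0: hit
2: hit
9: miss, evict 2, frames (4 0 9)
8: miss, evict 9, frames (4 0 8)
4: hit
0: hit
7: miss, evict 8, frames (4 0 7)
9: miss, evict 4, frames (0 7 9)
0: hit
7: hit
0: hit
Page faults: 9.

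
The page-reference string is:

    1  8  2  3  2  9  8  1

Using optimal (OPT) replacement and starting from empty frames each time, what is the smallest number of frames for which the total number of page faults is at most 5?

f=1: 8 faults
f=2: 7 faults
f=3: 6 faults
f=4: 5 faults
f=5: 5 faults
Smallest f with faults ≤ 5 is 4.

4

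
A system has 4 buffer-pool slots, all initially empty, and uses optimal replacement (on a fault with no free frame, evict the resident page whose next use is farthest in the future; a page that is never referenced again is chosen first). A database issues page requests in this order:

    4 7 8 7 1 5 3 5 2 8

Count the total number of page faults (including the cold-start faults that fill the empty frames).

4 → miss, frames (4)
7 → miss, frames (4 7)
8 → miss, frames (4 7 8)
7 → hit
1 → miss, frames (4 7 8 1)
5 → miss, evict 1, frames (4 7 8 5)
3 → miss, evict 7, frames (4 8 5 3)
5 → hit
2 → miss, evict 3, frames (4 8 5 2)
8 → hit
Page faults: 7.

7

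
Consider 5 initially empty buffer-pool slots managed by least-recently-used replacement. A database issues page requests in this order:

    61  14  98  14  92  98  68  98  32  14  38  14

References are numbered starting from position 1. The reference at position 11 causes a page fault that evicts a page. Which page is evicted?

pos 1: 61 -> fault, frames [61]
pos 2: 14 -> fault, frames [61, 14]
pos 3: 98 -> fault, frames [61, 14, 98]
pos 4: 14 -> hit
pos 5: 92 -> fault, frames [61, 98, 14, 92]
pos 6: 98 -> hit
pos 7: 68 -> fault, frames [61, 14, 92, 98, 68]
pos 8: 98 -> hit
pos 9: 32 -> fault, evict 61, frames [14, 92, 68, 98, 32]
pos 10: 14 -> hit
pos 11: 38 -> fault, evict 92, frames [68, 98, 32, 14, 38]
At position 11, page 92 is evicted.

92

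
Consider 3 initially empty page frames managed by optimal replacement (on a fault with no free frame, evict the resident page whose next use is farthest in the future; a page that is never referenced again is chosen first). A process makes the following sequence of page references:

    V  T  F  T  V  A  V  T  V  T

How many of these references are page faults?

V → fault, frames {V}
T → fault, frames {V,T}
F → fault, frames {V,T,F}
T → hit
V → hit
A → fault, evict F, frames {V,T,A}
V → hit
T → hit
V → hit
T → hit
Page faults: 4.

4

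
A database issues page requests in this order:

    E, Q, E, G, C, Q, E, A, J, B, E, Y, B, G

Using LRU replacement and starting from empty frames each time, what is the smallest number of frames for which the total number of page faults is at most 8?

f=1: 14 faults
f=2: 13 faults
f=3: 12 faults
f=4: 9 faults
f=5: 9 faults
f=6: 9 faults
f=7: 9 faults
f=8: 8 faults
Smallest f with faults ≤ 8 is 8.

8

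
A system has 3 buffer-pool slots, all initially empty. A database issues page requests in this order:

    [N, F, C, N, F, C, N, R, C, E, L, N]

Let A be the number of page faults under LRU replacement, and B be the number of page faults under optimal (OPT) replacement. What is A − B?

1

Under LRU: F F F . . . . F . F F F → 7 faults.
Under OPT: F F F . . . . F . F F . → 6 faults.
A − B = 7 − 6 = 1.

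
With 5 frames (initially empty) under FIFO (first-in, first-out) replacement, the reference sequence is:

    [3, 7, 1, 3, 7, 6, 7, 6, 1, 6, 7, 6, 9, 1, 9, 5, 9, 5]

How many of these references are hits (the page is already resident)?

12

3 → fault, frames (3)
7 → fault, frames (3 7)
1 → fault, frames (3 7 1)
3 → hit
7 → hit
6 → fault, frames (3 7 1 6)
7 → hit
6 → hit
1 → hit
6 → hit
7 → hit
6 → hit
9 → fault, frames (3 7 1 6 9)
1 → hit
9 → hit
5 → fault, evict 3, frames (7 1 6 9 5)
9 → hit
5 → hit
Hits: 12.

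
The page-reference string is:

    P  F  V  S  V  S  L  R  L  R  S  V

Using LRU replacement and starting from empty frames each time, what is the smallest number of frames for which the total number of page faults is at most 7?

3

f=1: 12 faults
f=2: 8 faults
f=3: 7 faults
f=4: 6 faults
f=5: 6 faults
f=6: 6 faults
Smallest f with faults ≤ 7 is 3.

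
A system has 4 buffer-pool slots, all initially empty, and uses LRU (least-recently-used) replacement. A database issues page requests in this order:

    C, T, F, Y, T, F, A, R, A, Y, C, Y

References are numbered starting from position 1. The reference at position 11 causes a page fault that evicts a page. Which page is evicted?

F

pos 1: C: miss, frames {C}
pos 2: T: miss, frames {C,T}
pos 3: F: miss, frames {C,T,F}
pos 4: Y: miss, frames {C,T,F,Y}
pos 5: T: hit
pos 6: F: hit
pos 7: A: miss, evict C, frames {Y,T,F,A}
pos 8: R: miss, evict Y, frames {T,F,A,R}
pos 9: A: hit
pos 10: Y: miss, evict T, frames {F,R,A,Y}
pos 11: C: miss, evict F, frames {R,A,Y,C}
At position 11, page F is evicted.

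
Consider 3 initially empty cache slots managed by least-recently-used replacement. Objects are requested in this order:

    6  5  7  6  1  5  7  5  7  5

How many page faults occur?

6 -> fault, frames [6]
5 -> fault, frames [6, 5]
7 -> fault, frames [6, 5, 7]
6 -> hit
1 -> fault, evict 5, frames [7, 6, 1]
5 -> fault, evict 7, frames [6, 1, 5]
7 -> fault, evict 6, frames [1, 5, 7]
5 -> hit
7 -> hit
5 -> hit
Page faults: 6.

6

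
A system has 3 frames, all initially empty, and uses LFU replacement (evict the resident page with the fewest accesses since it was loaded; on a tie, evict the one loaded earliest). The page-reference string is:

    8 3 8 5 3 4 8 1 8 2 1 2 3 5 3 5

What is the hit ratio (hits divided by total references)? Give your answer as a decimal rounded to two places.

0.44

8 → miss, frames {8}
3 → miss, frames {8,3}
8 → hit
5 → miss, frames {8,3,5}
3 → hit
4 → miss, evict 5, frames {8,3,4}
8 → hit
1 → miss, evict 4, frames {8,3,1}
8 → hit
2 → miss, evict 1, frames {8,3,2}
1 → miss, evict 2, frames {8,3,1}
2 → miss, evict 1, frames {8,3,2}
3 → hit
5 → miss, evict 2, frames {8,3,5}
3 → hit
5 → hit
Hits: 7 of 16 references → 7/16 = 0.4375.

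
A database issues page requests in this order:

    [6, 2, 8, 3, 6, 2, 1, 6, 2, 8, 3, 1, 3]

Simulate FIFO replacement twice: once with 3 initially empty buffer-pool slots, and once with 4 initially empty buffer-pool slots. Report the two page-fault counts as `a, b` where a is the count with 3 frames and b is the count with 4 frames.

9, 10

3 frames: F F F F F F F . . F F . . → 9 faults.
4 frames: F F F F . . F F F F F F . → 10 faults.
10 > 9: adding a frame increased faults — Belady's anomaly.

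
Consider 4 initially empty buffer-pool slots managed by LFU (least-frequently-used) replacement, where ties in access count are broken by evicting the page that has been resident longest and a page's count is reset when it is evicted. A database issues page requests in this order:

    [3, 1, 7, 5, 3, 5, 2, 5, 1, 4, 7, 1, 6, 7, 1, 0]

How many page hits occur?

3

3: miss, frames (3)
1: miss, frames (3 1)
7: miss, frames (3 1 7)
5: miss, frames (3 1 7 5)
3: hit
5: hit
2: miss, evict 1, frames (3 7 5 2)
5: hit
1: miss, evict 7, frames (3 5 2 1)
4: miss, evict 2, frames (3 5 1 4)
7: miss, evict 1, frames (3 5 4 7)
1: miss, evict 4, frames (3 5 7 1)
6: miss, evict 7, frames (3 5 1 6)
7: miss, evict 1, frames (3 5 6 7)
1: miss, evict 6, frames (3 5 7 1)
0: miss, evict 7, frames (3 5 1 0)
Hits: 3.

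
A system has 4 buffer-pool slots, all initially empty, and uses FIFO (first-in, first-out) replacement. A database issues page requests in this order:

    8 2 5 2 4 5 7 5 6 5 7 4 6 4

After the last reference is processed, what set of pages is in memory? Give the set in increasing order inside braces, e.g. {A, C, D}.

{4, 5, 6, 7}

8 -> miss, frames [8]
2 -> miss, frames [8, 2]
5 -> miss, frames [8, 2, 5]
2 -> hit
4 -> miss, frames [8, 2, 5, 4]
5 -> hit
7 -> miss, evict 8, frames [2, 5, 4, 7]
5 -> hit
6 -> miss, evict 2, frames [5, 4, 7, 6]
5 -> hit
7 -> hit
4 -> hit
6 -> hit
4 -> hit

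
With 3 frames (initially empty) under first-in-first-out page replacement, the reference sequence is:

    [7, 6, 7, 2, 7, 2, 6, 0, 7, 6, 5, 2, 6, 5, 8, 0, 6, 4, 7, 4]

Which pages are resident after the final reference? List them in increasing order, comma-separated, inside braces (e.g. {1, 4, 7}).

{4, 6, 7}

7: fault, frames {7}
6: fault, frames {7,6}
7: hit
2: fault, frames {7,6,2}
7: hit
2: hit
6: hit
0: fault, evict 7, frames {6,2,0}
7: fault, evict 6, frames {2,0,7}
6: fault, evict 2, frames {0,7,6}
5: fault, evict 0, frames {7,6,5}
2: fault, evict 7, frames {6,5,2}
6: hit
5: hit
8: fault, evict 6, frames {5,2,8}
0: fault, evict 5, frames {2,8,0}
6: fault, evict 2, frames {8,0,6}
4: fault, evict 8, frames {0,6,4}
7: fault, evict 0, frames {6,4,7}
4: hit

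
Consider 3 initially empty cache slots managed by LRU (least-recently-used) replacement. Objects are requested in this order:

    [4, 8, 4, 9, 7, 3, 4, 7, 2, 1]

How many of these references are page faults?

8

4: fault, frames {4}
8: fault, frames {4,8}
4: hit
9: fault, frames {8,4,9}
7: fault, evict 8, frames {4,9,7}
3: fault, evict 4, frames {9,7,3}
4: fault, evict 9, frames {7,3,4}
7: hit
2: fault, evict 3, frames {4,7,2}
1: fault, evict 4, frames {7,2,1}
Page faults: 8.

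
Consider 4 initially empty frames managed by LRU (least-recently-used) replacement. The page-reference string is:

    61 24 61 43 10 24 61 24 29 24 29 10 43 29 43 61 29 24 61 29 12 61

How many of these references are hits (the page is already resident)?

13

61 -> fault, frames (61)
24 -> fault, frames (61 24)
61 -> hit
43 -> fault, frames (24 61 43)
10 -> fault, frames (24 61 43 10)
24 -> hit
61 -> hit
24 -> hit
29 -> fault, evict 43, frames (10 61 24 29)
24 -> hit
29 -> hit
10 -> hit
43 -> fault, evict 61, frames (24 29 10 43)
29 -> hit
43 -> hit
61 -> fault, evict 24, frames (10 29 43 61)
29 -> hit
24 -> fault, evict 10, frames (43 61 29 24)
61 -> hit
29 -> hit
12 -> fault, evict 43, frames (24 61 29 12)
61 -> hit
Hits: 13.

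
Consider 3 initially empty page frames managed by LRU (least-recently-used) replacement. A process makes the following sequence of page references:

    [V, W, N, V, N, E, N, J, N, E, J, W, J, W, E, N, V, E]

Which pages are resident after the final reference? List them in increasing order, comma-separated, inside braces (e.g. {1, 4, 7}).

V → fault, frames {V}
W → fault, frames {V,W}
N → fault, frames {V,W,N}
V → hit
N → hit
E → fault, evict W, frames {V,N,E}
N → hit
J → fault, evict V, frames {E,N,J}
N → hit
E → hit
J → hit
W → fault, evict N, frames {E,J,W}
J → hit
W → hit
E → hit
N → fault, evict J, frames {W,E,N}
V → fault, evict W, frames {E,N,V}
E → hit

{E, N, V}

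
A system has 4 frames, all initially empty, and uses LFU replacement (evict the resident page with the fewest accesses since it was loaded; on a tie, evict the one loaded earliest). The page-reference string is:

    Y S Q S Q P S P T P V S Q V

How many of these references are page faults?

Y: miss, frames {Y}
S: miss, frames {Y,S}
Q: miss, frames {Y,S,Q}
S: hit
Q: hit
P: miss, frames {Y,S,Q,P}
S: hit
P: hit
T: miss, evict Y, frames {S,Q,P,T}
P: hit
V: miss, evict T, frames {S,Q,P,V}
S: hit
Q: hit
V: hit
Page faults: 6.

6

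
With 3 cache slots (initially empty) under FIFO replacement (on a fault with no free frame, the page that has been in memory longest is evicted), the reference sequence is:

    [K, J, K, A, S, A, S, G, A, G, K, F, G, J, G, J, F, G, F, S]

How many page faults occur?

10

K: miss, frames (K)
J: miss, frames (K J)
K: hit
A: miss, frames (K J A)
S: miss, evict K, frames (J A S)
A: hit
S: hit
G: miss, evict J, frames (A S G)
A: hit
G: hit
K: miss, evict A, frames (S G K)
F: miss, evict S, frames (G K F)
G: hit
J: miss, evict G, frames (K F J)
G: miss, evict K, frames (F J G)
J: hit
F: hit
G: hit
F: hit
S: miss, evict F, frames (J G S)
Page faults: 10.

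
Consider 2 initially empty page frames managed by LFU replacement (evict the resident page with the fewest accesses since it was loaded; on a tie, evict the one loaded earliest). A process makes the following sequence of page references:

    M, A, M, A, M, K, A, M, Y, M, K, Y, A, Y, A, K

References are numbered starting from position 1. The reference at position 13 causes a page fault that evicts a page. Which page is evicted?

Y

pos 1: M: miss, frames (M)
pos 2: A: miss, frames (M A)
pos 3: M: hit
pos 4: A: hit
pos 5: M: hit
pos 6: K: miss, evict A, frames (M K)
pos 7: A: miss, evict K, frames (M A)
pos 8: M: hit
pos 9: Y: miss, evict A, frames (M Y)
pos 10: M: hit
pos 11: K: miss, evict Y, frames (M K)
pos 12: Y: miss, evict K, frames (M Y)
pos 13: A: miss, evict Y, frames (M A)
At position 13, page Y is evicted.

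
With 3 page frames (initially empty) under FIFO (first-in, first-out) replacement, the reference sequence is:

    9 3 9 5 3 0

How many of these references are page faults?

4

9 → miss, frames {9}
3 → miss, frames {9,3}
9 → hit
5 → miss, frames {9,3,5}
3 → hit
0 → miss, evict 9, frames {3,5,0}
Page faults: 4.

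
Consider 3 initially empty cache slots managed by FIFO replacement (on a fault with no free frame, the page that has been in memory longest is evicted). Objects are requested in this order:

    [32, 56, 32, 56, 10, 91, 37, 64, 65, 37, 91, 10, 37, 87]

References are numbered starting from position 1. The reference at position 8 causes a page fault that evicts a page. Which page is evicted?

10

pos 1: 32 → fault, frames (32)
pos 2: 56 → fault, frames (32 56)
pos 3: 32 → hit
pos 4: 56 → hit
pos 5: 10 → fault, frames (32 56 10)
pos 6: 91 → fault, evict 32, frames (56 10 91)
pos 7: 37 → fault, evict 56, frames (10 91 37)
pos 8: 64 → fault, evict 10, frames (91 37 64)
At position 8, page 10 is evicted.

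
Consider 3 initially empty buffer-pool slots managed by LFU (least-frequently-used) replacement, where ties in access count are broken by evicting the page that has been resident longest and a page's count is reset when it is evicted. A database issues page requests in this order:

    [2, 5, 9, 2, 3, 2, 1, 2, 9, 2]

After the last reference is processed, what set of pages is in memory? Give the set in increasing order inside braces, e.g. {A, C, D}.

2: miss, frames [2]
5: miss, frames [2, 5]
9: miss, frames [2, 5, 9]
2: hit
3: miss, evict 5, frames [2, 9, 3]
2: hit
1: miss, evict 9, frames [2, 3, 1]
2: hit
9: miss, evict 3, frames [2, 1, 9]
2: hit

{1, 2, 9}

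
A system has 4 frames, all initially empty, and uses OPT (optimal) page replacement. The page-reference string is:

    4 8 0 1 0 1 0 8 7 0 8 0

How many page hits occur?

4 → miss, frames [4]
8 → miss, frames [4, 8]
0 → miss, frames [4, 8, 0]
1 → miss, frames [4, 8, 0, 1]
0 → hit
1 → hit
0 → hit
8 → hit
7 → miss, evict 1, frames [4, 8, 0, 7]
0 → hit
8 → hit
0 → hit
Hits: 7.

7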